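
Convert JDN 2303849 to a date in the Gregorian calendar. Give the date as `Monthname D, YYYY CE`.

JDN 2451545 is 1 Jan 2000; 2303849 is −147696 days from there.

August 16, 1595 CE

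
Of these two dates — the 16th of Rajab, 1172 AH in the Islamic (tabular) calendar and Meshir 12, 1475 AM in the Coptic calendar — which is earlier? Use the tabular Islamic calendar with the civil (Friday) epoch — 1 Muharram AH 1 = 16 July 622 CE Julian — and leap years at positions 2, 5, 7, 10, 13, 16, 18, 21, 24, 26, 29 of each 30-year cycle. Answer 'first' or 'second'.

second

First date → JDN 2363595; second date → JDN 2363569.
JDN 2363569 < JDN 2363595, so the second date is earlier.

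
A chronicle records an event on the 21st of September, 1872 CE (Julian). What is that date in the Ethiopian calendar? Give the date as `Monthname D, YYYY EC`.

Both dates share Julian Day Number 2405070; in the Ethiopian calendar that is 24 Meskerem 1865 EC.

Meskerem 24, 1865 EC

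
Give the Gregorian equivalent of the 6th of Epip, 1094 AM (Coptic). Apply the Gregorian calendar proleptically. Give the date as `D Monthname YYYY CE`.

8 July 1378 CE

Both dates share Julian Day Number 2224553; in the Gregorian calendar that is 8 July 1378 CE.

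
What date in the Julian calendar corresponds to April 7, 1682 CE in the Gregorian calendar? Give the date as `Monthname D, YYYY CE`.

At this point the Julian calendar is 10 days behind the Gregorian.
7 April 1682 Gregorian − 10 days → 28 March 1682 Julian.

March 28, 1682 CE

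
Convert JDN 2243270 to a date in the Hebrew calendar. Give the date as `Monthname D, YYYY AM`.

JDN 2243270 is 6 October 1429 in the proleptic Gregorian calendar.
In the Hebrew calendar that day is Tishrei 29, 5190 AM.

Tishrei 29, 5190 AM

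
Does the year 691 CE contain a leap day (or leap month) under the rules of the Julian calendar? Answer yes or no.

691 mod 4 = 3, so it is a common year in the Julian calendar.

no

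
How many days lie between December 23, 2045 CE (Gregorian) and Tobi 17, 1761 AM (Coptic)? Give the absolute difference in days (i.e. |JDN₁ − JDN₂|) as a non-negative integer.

332

First date → JDN 2468338; second date → JDN 2468006.
The interval is |2468338 − 2468006| = 332 days.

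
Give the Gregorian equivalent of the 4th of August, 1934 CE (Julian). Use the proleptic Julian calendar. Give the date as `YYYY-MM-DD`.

1934-08-17

For dates in this range the Gregorian date is 13 days ahead of the Julian.
4 August 1934 Julian + 13 days → 17 August 1934 Gregorian.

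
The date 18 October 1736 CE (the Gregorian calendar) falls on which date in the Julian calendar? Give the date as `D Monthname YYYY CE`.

At this point the Julian calendar is 11 days behind the Gregorian.
18 October 1736 Gregorian − 11 days → 7 October 1736 Julian.

7 October 1736 CE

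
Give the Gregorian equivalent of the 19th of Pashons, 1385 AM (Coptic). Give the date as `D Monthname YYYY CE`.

Both dates share Julian Day Number 2330794; in the Gregorian calendar that is 24 May 1669 CE.

24 May 1669 CE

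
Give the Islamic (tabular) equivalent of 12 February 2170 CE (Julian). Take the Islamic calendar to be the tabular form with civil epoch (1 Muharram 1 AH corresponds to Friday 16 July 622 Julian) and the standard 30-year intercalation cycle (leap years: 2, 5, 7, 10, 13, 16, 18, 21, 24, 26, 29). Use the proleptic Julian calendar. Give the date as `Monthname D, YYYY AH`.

The source date corresponds to 26 February 2170 in the Gregorian calendar (JDN 2513693).
That day falls on 9 Safar 1596 AH in the tabular Islamic calendar.

Safar 9, 1596 AH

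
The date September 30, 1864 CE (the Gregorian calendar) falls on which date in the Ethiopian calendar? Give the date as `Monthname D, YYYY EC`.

Both dates share Julian Day Number 2402145; in the Ethiopian calendar that is 21 Meskerem 1857 EC.

Meskerem 21, 1857 EC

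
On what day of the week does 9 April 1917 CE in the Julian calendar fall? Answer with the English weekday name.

Equivalently 22 April 1917 Gregorian, JDN 2421341.
Since JDN mod 7 = 6 (0 = Monday), the day is Sunday.

Sunday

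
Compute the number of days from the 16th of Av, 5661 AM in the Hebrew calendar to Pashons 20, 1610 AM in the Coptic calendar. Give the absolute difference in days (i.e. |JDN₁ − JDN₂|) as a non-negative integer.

First date → JDN 2415598; second date → JDN 2412976.
The interval is |2415598 − 2412976| = 2622 days.

2622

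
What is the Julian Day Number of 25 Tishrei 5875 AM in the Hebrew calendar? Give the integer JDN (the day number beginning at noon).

Equivalently 25 October 2114 (Gregorian).
JDN 2400001 is 17 November 1858 CE (Gregorian), MJD 0; the target day is +93479 days from there, so JDN = 2493480.

2493480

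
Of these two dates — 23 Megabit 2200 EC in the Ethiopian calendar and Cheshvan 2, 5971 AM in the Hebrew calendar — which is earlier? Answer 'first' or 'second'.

The two dates have Julian Day Numbers 2527608 and 2528539 respectively.
Since 2527608 < 2528539, the first date comes first.

first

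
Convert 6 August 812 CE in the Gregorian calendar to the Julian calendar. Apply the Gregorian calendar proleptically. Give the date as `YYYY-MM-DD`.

The Julian–Gregorian offset here is 4 days (Julian trailing).
6 August 812 Gregorian − 4 days → 2 August 812 Julian.

0812-08-02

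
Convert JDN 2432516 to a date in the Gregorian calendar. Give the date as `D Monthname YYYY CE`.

26 November 1947 CE

JDN 2451545 is 1 Jan 2000; 2432516 is −19029 days from there.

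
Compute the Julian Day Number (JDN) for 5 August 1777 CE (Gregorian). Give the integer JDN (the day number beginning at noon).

JDN 2299161 is 15 October 1582 CE (Gregorian); the target day is +71152 days from there, so JDN = 2370313.

2370313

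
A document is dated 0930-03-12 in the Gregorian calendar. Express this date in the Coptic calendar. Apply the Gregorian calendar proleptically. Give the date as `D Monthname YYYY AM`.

Julian Day Number of the source date = 2060806.
Converting JDN 2060806 to the Coptic calendar gives 11 Paremhat 646 AM.

11 Paremhat 646 AM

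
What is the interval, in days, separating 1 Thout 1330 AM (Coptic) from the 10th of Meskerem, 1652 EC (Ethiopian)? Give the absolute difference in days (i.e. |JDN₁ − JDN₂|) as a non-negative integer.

16811

JDN of the first date = 2310447.
JDN of the second date = 2327258.
|2327258 − 2310447| = 16811.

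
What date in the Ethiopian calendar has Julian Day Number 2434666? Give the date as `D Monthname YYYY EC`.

JDN 2434666 is 15 October 1953 in the Gregorian calendar.
In the Ethiopian calendar that day is 5 Tikimt 1946 EC.

5 Tikimt 1946 EC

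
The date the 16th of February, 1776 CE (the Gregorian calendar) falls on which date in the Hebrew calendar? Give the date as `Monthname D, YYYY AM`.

Julian Day Number of the source date = 2369777.
Converting JDN 2369777 to the Hebrew calendar gives 26 Shevat 5536 AM.

Shevat 26, 5536 AM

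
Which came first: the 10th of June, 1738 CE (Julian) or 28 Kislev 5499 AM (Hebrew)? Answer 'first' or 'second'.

First date → JDN 2356023; second date → JDN 2356195.
JDN 2356023 < JDN 2356195, so the first date is earlier.

first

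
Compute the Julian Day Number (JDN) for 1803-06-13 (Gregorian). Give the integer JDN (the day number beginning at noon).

JDN 2299161 is 15 October 1582 CE (Gregorian); the target day is +80594 days from there, so JDN = 2379755.

2379755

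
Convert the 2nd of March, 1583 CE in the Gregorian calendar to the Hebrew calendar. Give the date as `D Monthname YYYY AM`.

8 Adar 5343 AM

Julian Day Number of the source date = 2299299.
Converting JDN 2299299 to the Hebrew calendar gives 8 Adar 5343 AM.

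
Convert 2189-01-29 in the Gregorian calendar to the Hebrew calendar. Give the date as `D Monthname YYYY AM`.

11 Shevat 5949 AM

Julian Day Number of the source date = 2520605.
Converting JDN 2520605 to the Hebrew calendar gives 11 Shevat 5949 AM.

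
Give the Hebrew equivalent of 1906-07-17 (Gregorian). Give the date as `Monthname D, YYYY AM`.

Julian Day Number of the source date = 2417409.
Converting JDN 2417409 to the Hebrew calendar gives 24 Tammuz 5666 AM.

Tammuz 24, 5666 AM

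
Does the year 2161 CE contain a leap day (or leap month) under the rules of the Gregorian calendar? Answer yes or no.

2161 is not divisible by 4, so it is a common year.

no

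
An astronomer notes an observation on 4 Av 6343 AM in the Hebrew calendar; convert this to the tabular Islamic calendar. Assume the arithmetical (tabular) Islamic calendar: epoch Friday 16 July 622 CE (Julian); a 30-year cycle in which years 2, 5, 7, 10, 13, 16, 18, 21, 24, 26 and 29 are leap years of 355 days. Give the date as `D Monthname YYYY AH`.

3 Rabi' al-Awwal 2022 AH

Julian Day Number of the source date = 2664676.
Converting JDN 2664676 to the tabular Islamic calendar gives 3 Rabi' al-Awwal 2022 AH.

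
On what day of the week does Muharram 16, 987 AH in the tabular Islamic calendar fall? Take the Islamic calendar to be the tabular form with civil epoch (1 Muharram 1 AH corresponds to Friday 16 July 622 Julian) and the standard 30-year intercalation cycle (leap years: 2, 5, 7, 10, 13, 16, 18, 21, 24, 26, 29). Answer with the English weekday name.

Sunday

This is JDN 2297861 (25 March 1579 Gregorian).
Since JDN mod 7 = 6 (0 = Monday), the day is Sunday.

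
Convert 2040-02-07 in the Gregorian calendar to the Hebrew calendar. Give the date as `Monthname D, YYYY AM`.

Shevat 23, 5800 AM

Julian Day Number of the source date = 2466192.
Converting JDN 2466192 to the Hebrew calendar gives 23 Shevat 5800 AM.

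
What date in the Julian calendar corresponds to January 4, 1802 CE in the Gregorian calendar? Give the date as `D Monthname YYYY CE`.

At this point the Julian calendar is 12 days behind the Gregorian.
4 January 1802 Gregorian − 12 days → 23 December 1801 Julian.

23 December 1801 CE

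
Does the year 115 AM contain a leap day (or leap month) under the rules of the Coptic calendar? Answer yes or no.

yes

115 mod 4 = 3; in the Coptic calendar a year is leap when year mod 4 = 3, so it is a leap year.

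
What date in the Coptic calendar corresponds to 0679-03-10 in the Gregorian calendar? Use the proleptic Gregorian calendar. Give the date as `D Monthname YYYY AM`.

11 Paremhat 395 AM

Both dates share Julian Day Number 1969128; in the Coptic calendar that is 11 Paremhat 395 AM.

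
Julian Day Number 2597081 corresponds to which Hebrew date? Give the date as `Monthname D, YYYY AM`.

Tammuz 4, 6158 AM

JDN 2597081 is 19 June 2398 in the Gregorian calendar.
In the Hebrew calendar that day is Tammuz 4, 6158 AM.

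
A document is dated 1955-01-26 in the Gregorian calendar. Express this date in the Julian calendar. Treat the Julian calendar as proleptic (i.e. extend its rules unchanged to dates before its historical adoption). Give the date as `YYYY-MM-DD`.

1955-01-13

For dates in this range the Gregorian date is 13 days ahead of the Julian.
26 January 1955 Gregorian − 13 days → 13 January 1955 Julian.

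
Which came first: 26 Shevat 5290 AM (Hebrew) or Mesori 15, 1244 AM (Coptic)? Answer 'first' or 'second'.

second

The two dates have Julian Day Numbers 2279914 and 2279380 respectively.
Since 2279380 < 2279914, the second date comes first.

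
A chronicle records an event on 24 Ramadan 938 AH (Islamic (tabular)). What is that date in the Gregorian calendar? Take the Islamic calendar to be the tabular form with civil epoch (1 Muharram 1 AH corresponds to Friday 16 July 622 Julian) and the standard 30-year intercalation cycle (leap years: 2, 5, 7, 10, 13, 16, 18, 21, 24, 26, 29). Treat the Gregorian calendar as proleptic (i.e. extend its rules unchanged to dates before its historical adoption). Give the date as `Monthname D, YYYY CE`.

Julian Day Number of the source date = 2280741.
Converting JDN 2280741 to the Gregorian calendar gives 10 May 1532 CE.

May 10, 1532 CE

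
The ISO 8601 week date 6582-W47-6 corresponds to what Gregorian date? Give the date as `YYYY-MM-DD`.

ISO week 1 of 6582 is the week containing the first Thursday of 6582.
Week 47, day 6 (Saturday) lands on 6582-11-23.

6582-11-23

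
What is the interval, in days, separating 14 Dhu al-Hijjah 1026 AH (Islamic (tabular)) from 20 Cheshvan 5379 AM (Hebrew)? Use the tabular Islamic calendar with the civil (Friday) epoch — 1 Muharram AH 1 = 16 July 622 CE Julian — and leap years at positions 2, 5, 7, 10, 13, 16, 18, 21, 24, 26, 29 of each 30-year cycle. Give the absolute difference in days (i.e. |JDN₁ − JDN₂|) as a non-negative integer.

330

First date → JDN 2312004; second date → JDN 2312334.
The interval is |2312004 − 2312334| = 330 days.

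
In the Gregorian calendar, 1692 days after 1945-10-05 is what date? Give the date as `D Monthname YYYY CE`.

24 May 1950 CE

The starting date is JDN 2431734; 2431734 + 1692 = 2433426.
JDN 2433426 corresponds to 24 May 1950 CE.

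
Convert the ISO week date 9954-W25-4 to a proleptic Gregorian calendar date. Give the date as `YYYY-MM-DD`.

9954-06-24

ISO week 1 of 9954 is the week containing the first Thursday of 9954.
Week 25, day 4 (Thursday) lands on 9954-06-24.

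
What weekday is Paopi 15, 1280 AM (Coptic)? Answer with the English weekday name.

Wednesday

In the proleptic Gregorian calendar this is 23 October 1563 (JDN 2292229).
Since JDN mod 7 = 2 (0 = Monday), the day is Wednesday.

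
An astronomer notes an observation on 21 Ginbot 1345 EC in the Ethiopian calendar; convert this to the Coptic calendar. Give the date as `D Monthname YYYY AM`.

Julian Day Number of the source date = 2215377.
Converting JDN 2215377 to the Coptic calendar gives 21 Pashons 1069 AM.

21 Pashons 1069 AM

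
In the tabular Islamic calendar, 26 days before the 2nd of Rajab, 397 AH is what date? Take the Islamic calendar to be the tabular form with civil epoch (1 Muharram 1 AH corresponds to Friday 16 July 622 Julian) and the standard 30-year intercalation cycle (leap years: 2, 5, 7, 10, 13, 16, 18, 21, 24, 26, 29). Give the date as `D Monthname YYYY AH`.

The starting date is JDN 2088947; 2088947 − 26 = 2088921.
JDN 2088921 corresponds to 5 Jumada al-Thani 397 AH.

5 Jumada al-Thani 397 AH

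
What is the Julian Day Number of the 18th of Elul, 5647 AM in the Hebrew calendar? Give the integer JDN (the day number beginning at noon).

2410522

In the Gregorian calendar the same day is 7 September 1887.
JDN 2400001 is 17 November 1858 CE (Gregorian), MJD 0; the target day is +10521 days from there, so JDN = 2410522.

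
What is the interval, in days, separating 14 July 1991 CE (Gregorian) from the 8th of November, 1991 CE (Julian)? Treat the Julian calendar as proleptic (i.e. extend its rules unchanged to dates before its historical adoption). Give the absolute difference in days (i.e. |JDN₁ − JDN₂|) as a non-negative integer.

130

JDN of the first date = 2448452.
JDN of the second date = 2448582.
|2448582 − 2448452| = 130.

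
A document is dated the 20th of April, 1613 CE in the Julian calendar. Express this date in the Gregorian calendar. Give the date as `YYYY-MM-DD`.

1613-04-30

The Julian–Gregorian offset here is 10 days (Julian trailing).
20 April 1613 Julian + 10 days → 30 April 1613 Gregorian.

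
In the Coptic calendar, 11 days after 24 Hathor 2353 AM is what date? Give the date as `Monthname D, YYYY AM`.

Koiak 5, 2353 AM

Counting 11 days forward from JDN 2684181 reaches JDN 2684192, which is Koiak 5, 2353 AM.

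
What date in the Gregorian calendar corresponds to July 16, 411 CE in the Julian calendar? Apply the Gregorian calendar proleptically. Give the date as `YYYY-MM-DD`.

At this point the Julian calendar is 1 day behind the Gregorian.
16 July 411 Julian + 1 day → 17 July 411 Gregorian.

0411-07-17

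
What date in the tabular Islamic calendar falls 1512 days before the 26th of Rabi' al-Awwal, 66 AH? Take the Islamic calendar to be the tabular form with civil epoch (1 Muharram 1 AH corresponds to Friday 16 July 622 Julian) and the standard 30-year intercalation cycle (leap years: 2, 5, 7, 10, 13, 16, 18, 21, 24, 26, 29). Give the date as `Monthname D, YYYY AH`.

Dhu al-Hijjah 20, 61 AH

Counting 1512 days back from JDN 1971558 reaches JDN 1970046, which is Dhu al-Hijjah 20, 61 AH.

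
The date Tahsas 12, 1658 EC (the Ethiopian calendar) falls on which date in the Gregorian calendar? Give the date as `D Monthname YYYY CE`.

18 December 1665 CE

Julian Day Number of the source date = 2329541.
Converting JDN 2329541 to the Gregorian calendar gives 18 December 1665 CE.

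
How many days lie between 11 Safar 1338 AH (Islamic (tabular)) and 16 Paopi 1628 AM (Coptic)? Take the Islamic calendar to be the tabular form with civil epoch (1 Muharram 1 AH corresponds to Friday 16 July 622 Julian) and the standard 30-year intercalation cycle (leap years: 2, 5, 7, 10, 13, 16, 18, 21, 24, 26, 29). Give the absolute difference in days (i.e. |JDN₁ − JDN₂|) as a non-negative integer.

JDN of the first date = 2422268.
JDN of the second date = 2419337.
|2419337 − 2422268| = 2931.

2931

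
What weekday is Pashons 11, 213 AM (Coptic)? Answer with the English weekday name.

In the proleptic Gregorian calendar this is 7 May 497 (JDN 1902713).
Since JDN mod 7 = 1 (0 = Monday), the day is Tuesday.

Tuesday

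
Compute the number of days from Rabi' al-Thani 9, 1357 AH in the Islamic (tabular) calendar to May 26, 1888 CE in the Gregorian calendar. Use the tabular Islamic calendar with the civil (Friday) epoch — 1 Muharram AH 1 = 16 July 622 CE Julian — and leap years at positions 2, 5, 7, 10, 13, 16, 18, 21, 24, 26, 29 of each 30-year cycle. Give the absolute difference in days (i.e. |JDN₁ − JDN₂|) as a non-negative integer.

JDN of the first date = 2429058.
JDN of the second date = 2410784.
|2410784 − 2429058| = 18274.

18274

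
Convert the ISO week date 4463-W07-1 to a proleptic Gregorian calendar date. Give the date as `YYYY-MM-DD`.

ISO week 1 of 4463 is the week containing the first Thursday of 4463.
Week 7, day 1 (Monday) lands on 4463-02-12.

4463-02-12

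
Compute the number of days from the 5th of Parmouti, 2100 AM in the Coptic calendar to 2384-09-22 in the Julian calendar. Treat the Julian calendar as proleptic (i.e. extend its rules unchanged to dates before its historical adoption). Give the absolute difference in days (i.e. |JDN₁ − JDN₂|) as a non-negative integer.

175

JDN of the first date = 2591904.
JDN of the second date = 2592079.
|2592079 − 2591904| = 175.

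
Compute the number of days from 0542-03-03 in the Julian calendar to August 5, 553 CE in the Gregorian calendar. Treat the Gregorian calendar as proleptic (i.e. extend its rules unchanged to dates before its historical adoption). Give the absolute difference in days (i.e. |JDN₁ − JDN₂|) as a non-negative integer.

4171

JDN of the first date = 1919085.
JDN of the second date = 1923256.
|1923256 − 1919085| = 4171.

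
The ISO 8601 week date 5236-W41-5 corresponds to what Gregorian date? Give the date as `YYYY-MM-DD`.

5236-10-10

ISO week 1 of 5236 is the week containing the first Thursday of 5236.
Week 41, day 5 (Friday) lands on 5236-10-10.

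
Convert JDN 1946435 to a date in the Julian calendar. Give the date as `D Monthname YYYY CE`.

18 January 617 CE

JDN 1946435 is 21 January 617 in the proleptic Gregorian calendar.
In the Julian calendar that day is 18 January 617 CE.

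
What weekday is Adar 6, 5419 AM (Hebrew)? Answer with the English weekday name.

This is JDN 2327057 (1 March 1659 Gregorian).
Since JDN mod 7 = 5 (0 = Monday), the day is Saturday.

Saturday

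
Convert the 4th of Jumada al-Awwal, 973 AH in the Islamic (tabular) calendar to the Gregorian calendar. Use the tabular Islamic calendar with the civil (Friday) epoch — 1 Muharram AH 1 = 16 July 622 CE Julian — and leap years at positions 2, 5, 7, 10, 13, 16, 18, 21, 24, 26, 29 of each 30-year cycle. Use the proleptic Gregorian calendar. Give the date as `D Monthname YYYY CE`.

Julian Day Number of the source date = 2293005.
Converting JDN 2293005 to the Gregorian calendar gives 7 December 1565 CE.

7 December 1565 CE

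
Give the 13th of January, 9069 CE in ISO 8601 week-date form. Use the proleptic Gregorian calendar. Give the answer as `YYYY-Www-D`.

The weekday is Wednesday (ISO weekday 3).
That Wednesday belongs to ISO week 2 of ISO year 9069.

9069-W02-3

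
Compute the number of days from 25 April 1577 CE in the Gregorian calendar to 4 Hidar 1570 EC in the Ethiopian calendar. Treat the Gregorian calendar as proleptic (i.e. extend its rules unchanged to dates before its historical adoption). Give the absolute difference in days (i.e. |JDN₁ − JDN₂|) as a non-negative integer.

JDN of the first date = 2297162.
JDN of the second date = 2297361.
|2297361 − 2297162| = 199.

199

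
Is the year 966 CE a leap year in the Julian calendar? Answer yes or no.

966 mod 4 = 2, so it is a common year in the Julian calendar.

no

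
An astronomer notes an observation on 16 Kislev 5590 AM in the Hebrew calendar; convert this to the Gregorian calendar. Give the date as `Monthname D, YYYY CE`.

Both dates share Julian Day Number 2389434; in the Gregorian calendar that is 12 December 1829 CE.

December 12, 1829 CE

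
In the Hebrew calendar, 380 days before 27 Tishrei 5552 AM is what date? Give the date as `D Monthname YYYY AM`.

2 Cheshvan 5551 AM

Counting 380 days back from JDN 2375507 reaches JDN 2375127, which is 2 Cheshvan 5551 AM.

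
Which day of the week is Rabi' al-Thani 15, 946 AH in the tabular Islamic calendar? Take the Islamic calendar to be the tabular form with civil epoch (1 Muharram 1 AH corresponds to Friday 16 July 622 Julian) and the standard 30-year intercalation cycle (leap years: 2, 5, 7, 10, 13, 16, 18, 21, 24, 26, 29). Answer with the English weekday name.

In the proleptic Gregorian calendar this is 9 September 1539 (JDN 2283419).
Since JDN mod 7 = 5 (0 = Monday), the day is Saturday.

Saturday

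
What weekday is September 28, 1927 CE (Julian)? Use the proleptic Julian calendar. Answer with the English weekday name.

Tuesday

Equivalently 11 October 1927 Gregorian, JDN 2425165.
JDN 2425165 mod 7 = 1, and JDN 0 was a Monday, so this is a Tuesday.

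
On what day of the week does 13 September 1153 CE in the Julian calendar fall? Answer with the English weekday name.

Sunday

Equivalently 20 September 1153 Gregorian, JDN 2142447.
Since JDN mod 7 = 6 (0 = Monday), the day is Sunday.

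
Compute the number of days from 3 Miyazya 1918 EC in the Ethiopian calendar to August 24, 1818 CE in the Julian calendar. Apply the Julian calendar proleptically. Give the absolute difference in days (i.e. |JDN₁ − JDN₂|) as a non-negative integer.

39299

First date → JDN 2424617; second date → JDN 2385318.
The interval is |2424617 − 2385318| = 39299 days.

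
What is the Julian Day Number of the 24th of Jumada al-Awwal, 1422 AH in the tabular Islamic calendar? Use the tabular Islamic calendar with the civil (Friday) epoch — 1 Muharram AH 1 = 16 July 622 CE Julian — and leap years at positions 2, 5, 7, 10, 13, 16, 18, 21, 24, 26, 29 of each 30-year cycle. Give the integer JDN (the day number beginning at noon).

2452136

In the Gregorian calendar the same day is 14 August 2001.
JDN 2451545 is 1 January 2000 CE (Gregorian); the target day is +591 days from there, so JDN = 2452136.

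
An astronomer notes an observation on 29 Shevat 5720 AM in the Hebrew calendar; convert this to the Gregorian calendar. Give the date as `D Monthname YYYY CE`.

Both dates share Julian Day Number 2436992; in the Gregorian calendar that is 27 February 1960 CE.

27 February 1960 CE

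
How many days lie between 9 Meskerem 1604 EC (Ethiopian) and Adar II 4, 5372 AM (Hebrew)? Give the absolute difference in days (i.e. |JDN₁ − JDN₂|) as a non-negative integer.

173

First date → JDN 2309725; second date → JDN 2309898.
The interval is |2309725 − 2309898| = 173 days.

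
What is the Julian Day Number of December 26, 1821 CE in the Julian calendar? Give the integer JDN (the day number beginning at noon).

In the Gregorian calendar the same day is 7 January 1822.
JDN 2451545 is 1 January 2000 CE (Gregorian); the target day is −65007 days from there, so JDN = 2386538.

2386538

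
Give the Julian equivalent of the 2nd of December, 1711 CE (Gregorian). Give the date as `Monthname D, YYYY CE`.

November 21, 1711 CE

At this point the Julian calendar is 11 days behind the Gregorian.
2 December 1711 Gregorian − 11 days → 21 November 1711 Julian.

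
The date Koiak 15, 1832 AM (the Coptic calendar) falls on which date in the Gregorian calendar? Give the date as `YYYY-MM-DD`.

2115-12-26

Julian Day Number of the source date = 2493907.
Converting JDN 2493907 to the Gregorian calendar gives 26 December 2115 CE.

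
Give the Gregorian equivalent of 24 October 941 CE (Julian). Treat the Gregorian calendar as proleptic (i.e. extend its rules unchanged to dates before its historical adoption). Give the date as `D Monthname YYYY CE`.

29 October 941 CE

For dates in this range the Gregorian date is 5 days ahead of the Julian.
24 October 941 Julian + 5 days → 29 October 941 Gregorian.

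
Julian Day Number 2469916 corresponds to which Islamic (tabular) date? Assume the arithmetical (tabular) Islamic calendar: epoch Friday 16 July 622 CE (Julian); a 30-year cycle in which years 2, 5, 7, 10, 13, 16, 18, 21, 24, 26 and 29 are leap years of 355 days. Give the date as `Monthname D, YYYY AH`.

JDN 2469916 is 19 April 2050 in the Gregorian calendar.
In the tabular Islamic calendar that day is Rajab 27, 1472 AH.

Rajab 27, 1472 AH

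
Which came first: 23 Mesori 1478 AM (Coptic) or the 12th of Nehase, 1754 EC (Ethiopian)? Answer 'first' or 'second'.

The two dates have Julian Day Numbers 2364856 and 2364845 respectively.
Since 2364845 < 2364856, the second date comes first.

second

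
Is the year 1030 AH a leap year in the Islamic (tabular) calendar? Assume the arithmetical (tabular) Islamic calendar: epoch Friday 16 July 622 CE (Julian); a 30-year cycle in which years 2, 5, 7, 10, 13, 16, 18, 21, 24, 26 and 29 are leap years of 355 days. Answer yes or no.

Year 1030 AH is year 10 of its 30-year cycle; leap positions are 2, 5, 7, 10, 13, 16, 18, 21, 24, 26, 29, so it is a leap year (355 days).

yes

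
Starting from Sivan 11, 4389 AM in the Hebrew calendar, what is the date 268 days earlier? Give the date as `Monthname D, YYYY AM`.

Counting 268 days back from JDN 1950958 reaches JDN 1950690, which is Tishrei 8, 4389 AM.

Tishrei 8, 4389 AM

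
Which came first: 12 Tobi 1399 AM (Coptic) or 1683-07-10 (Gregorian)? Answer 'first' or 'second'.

first

Converting both to JDN: 2335780 vs 2335954; the smaller is the first.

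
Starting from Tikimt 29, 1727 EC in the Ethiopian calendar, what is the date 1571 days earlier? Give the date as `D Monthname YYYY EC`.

14 Hamle 1722 EC

Counting 1571 days back from JDN 2354700 reaches JDN 2353129, which is 14 Hamle 1722 EC.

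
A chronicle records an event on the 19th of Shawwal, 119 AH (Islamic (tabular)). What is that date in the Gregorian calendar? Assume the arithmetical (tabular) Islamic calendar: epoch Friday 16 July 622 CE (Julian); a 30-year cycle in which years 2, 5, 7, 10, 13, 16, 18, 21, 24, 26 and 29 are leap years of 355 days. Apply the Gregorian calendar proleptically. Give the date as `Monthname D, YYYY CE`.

October 23, 737 CE

Both dates share Julian Day Number 1990539; in the Gregorian calendar that is 23 October 737 CE.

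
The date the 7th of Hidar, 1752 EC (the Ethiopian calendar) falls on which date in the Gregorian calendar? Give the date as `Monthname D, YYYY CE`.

Both dates share Julian Day Number 2363840; in the Gregorian calendar that is 15 November 1759 CE.

November 15, 1759 CE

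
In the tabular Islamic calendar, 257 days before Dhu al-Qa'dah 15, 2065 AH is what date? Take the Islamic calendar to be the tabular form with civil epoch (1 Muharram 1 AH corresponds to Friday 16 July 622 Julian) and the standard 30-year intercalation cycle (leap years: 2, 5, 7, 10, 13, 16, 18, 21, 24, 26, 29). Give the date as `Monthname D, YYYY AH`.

The starting date is JDN 2680162; 2680162 − 257 = 2679905.
JDN 2679905 corresponds to Safar 23, 2065 AH.

Safar 23, 2065 AH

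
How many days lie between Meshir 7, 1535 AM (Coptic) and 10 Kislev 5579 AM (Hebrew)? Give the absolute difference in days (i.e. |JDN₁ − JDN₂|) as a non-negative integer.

67

JDN of the first date = 2385479.
JDN of the second date = 2385412.
|2385412 − 2385479| = 67.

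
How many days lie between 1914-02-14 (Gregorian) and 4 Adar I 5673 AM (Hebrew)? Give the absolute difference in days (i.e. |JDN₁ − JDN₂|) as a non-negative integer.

368

JDN of the first date = 2420178.
JDN of the second date = 2419810.
|2419810 − 2420178| = 368.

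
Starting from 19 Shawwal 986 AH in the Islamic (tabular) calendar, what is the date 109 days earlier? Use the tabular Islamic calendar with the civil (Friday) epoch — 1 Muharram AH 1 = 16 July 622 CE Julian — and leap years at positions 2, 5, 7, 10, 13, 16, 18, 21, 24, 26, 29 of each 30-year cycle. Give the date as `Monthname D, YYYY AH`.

JDN of 19 Shawwal 986 AH = 2297775.
2297775 − 109 = 2297666.
JDN 2297666 in the tabular Islamic calendar is Jumada al-Thani 28, 986 AH.

Jumada al-Thani 28, 986 AH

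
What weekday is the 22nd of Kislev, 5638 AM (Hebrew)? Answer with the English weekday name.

Wednesday

This is JDN 2406952 (28 November 1877 Gregorian).
Since JDN mod 7 = 2 (0 = Monday), the day is Wednesday.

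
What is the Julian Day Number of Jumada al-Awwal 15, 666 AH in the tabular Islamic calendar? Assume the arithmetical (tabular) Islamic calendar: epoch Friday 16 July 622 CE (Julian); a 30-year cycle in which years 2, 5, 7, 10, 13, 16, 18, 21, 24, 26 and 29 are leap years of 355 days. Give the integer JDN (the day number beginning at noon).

2184226

In the proleptic Gregorian calendar the same day is 8 February 1268.
JDN 2400001 is 17 November 1858 CE (Gregorian), MJD 0; the target day is −215775 days from there, so JDN = 2184226.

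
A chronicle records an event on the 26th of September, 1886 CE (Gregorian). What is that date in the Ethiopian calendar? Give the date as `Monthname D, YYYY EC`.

Meskerem 17, 1879 EC

Both dates share Julian Day Number 2410176; in the Ethiopian calendar that is 17 Meskerem 1879 EC.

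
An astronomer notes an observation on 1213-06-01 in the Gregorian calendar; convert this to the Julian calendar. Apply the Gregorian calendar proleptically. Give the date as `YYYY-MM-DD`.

1213-05-25

At this point the Julian calendar is 7 days behind the Gregorian.
1 June 1213 Gregorian − 7 days → 25 May 1213 Julian.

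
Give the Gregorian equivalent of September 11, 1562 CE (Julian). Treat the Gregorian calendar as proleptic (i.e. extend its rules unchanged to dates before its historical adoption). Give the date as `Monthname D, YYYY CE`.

For dates in this range the Gregorian date is 10 days ahead of the Julian.
11 September 1562 Julian + 10 days → 21 September 1562 Gregorian.

September 21, 1562 CE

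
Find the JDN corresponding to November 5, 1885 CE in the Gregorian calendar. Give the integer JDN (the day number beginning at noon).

2409851

JDN 2451545 is 1 January 2000 CE (Gregorian); the target day is −41694 days from there, so JDN = 2409851.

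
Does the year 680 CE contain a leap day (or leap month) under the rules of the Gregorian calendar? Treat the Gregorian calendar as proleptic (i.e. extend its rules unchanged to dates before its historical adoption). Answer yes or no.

yes

680 is divisible by 4 and not by 100, so it is a leap year.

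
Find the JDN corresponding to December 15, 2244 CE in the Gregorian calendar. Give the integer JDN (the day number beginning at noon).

2541013

JDN 2400001 is 17 November 1858 CE (Gregorian), MJD 0; the target day is +141012 days from there, so JDN = 2541013.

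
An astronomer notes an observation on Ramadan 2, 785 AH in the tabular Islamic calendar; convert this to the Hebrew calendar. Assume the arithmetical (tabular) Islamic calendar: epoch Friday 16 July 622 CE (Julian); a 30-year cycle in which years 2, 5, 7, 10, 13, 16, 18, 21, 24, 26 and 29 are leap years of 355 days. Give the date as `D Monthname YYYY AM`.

2 Kislev 5144 AM

Julian Day Number of the source date = 2226500.
Converting JDN 2226500 to the Hebrew calendar gives 2 Kislev 5144 AM.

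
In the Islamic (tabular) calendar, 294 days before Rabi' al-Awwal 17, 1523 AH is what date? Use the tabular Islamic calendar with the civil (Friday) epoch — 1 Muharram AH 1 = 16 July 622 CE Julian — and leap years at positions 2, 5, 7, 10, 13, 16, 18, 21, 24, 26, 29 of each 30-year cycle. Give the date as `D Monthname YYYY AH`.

Counting 294 days back from JDN 2487861 reaches JDN 2487567, which is 18 Jumada al-Awwal 1522 AH.

18 Jumada al-Awwal 1522 AH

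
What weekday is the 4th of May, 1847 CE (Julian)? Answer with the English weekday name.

Sunday

Equivalently 16 May 1847 Gregorian, JDN 2395798.
JDN 2395798 mod 7 = 6, and JDN 0 was a Monday, so this is a Sunday.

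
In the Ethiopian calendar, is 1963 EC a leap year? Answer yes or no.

1963 mod 4 = 3; in the Ethiopian calendar a year is leap when year mod 4 = 3, so it is a leap year.

yes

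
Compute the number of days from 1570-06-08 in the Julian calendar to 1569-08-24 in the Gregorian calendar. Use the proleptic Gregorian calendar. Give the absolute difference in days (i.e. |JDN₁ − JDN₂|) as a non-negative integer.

First date → JDN 2294659; second date → JDN 2294361.
The interval is |2294659 − 2294361| = 298 days.

298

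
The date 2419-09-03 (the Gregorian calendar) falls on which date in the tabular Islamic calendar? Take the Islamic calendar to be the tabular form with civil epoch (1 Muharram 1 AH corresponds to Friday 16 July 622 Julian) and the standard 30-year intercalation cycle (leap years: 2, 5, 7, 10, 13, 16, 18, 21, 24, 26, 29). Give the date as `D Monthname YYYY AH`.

12 Rabi' al-Thani 1853 AH

Julian Day Number of the source date = 2604827.
Converting JDN 2604827 to the tabular Islamic calendar gives 12 Rabi' al-Thani 1853 AH.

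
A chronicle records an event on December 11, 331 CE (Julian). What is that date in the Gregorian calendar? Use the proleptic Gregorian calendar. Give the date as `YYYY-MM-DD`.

0331-12-12

The Julian–Gregorian offset here is 1 day (Julian trailing).
11 December 331 Julian + 1 day → 12 December 331 Gregorian.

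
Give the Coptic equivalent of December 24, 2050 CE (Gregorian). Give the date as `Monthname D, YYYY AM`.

Koiak 15, 1767 AM

Julian Day Number of the source date = 2470165.
Converting JDN 2470165 to the Coptic calendar gives 15 Koiak 1767 AM.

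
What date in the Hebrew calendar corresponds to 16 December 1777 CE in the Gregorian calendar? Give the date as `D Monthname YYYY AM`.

Both dates share Julian Day Number 2370446; in the Hebrew calendar that is 16 Kislev 5538 AM.

16 Kislev 5538 AM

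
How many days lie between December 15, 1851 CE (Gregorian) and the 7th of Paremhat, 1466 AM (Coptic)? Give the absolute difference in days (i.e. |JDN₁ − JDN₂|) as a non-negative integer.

37165

JDN of the first date = 2397472.
JDN of the second date = 2360307.
|2360307 − 2397472| = 37165.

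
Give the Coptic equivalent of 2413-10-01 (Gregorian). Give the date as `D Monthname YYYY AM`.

Julian Day Number of the source date = 2602664.
Converting JDN 2602664 to the Coptic calendar gives 18 Thout 2130 AM.

18 Thout 2130 AM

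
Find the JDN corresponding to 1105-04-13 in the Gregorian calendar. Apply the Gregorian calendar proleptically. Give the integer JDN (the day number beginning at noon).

JDN 2299161 is 15 October 1582 CE (Gregorian); the target day is −174406 days from there, so JDN = 2124755.

2124755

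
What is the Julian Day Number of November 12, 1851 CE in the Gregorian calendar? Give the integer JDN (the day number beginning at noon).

2397439

JDN 2451545 is 1 January 2000 CE (Gregorian); the target day is −54106 days from there, so JDN = 2397439.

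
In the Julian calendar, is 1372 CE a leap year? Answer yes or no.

1372 mod 4 = 0, so it is a leap year in the Julian calendar.

yes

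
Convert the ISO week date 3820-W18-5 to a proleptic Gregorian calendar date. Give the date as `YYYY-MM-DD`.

3820-05-05

ISO week 1 of 3820 is the week containing the first Thursday of 3820.
Week 18, day 5 (Friday) lands on 3820-05-05.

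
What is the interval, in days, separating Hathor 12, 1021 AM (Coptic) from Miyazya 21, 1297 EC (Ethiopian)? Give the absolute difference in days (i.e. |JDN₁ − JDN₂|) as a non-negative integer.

159

JDN of the first date = 2197656.
JDN of the second date = 2197815.
|2197815 − 2197656| = 159.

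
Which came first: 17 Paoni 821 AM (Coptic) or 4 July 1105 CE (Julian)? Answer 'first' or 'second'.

first

First date → JDN 2124821; second date → JDN 2124844.
JDN 2124821 < JDN 2124844, so the first date is earlier.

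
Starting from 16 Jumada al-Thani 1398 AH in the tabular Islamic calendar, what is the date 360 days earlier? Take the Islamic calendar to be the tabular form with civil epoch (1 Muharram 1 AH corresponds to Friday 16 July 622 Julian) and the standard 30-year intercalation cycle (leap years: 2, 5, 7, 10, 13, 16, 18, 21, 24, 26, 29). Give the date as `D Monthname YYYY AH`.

The starting date is JDN 2443653; 2443653 − 360 = 2443293.
JDN 2443293 corresponds to 10 Jumada al-Thani 1397 AH.

10 Jumada al-Thani 1397 AH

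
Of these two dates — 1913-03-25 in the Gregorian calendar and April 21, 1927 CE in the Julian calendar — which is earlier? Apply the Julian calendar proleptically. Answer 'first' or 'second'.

Converting both to JDN: 2419852 vs 2425005; the smaller is the first.

first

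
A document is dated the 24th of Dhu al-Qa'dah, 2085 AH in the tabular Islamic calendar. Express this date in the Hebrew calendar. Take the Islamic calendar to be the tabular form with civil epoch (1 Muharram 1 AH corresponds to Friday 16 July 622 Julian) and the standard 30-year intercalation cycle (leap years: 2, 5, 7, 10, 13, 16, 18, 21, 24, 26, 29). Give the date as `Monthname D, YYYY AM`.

Iyar 24, 6405 AM

Both dates share Julian Day Number 2687258; in the Hebrew calendar that is 24 Iyar 6405 AM.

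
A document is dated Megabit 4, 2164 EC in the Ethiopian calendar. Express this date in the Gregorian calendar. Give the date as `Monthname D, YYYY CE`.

Julian Day Number of the source date = 2514440.
Converting JDN 2514440 to the Gregorian calendar gives 14 March 2172 CE.

March 14, 2172 CE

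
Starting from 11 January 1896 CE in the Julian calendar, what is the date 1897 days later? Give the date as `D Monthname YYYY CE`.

22 March 1901 CE

The starting date is JDN 2413582; 2413582 + 1897 = 2415479.
JDN 2415479 corresponds to 22 March 1901 CE.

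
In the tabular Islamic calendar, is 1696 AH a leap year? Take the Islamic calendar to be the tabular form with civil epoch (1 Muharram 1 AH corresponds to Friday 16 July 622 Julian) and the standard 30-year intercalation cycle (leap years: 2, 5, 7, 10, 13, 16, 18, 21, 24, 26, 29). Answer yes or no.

yes

Year 1696 AH is year 16 of its 30-year cycle; leap positions are 2, 5, 7, 10, 13, 16, 18, 21, 24, 26, 29, so it is a leap year (355 days).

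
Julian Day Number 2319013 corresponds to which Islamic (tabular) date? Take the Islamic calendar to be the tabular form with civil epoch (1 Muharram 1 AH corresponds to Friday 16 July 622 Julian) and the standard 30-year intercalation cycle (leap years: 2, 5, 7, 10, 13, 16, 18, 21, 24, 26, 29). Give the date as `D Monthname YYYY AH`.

JDN 2319013 is 20 February 1637 in the Gregorian calendar.
In the tabular Islamic calendar that day is 25 Ramadan 1046 AH.

25 Ramadan 1046 AH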